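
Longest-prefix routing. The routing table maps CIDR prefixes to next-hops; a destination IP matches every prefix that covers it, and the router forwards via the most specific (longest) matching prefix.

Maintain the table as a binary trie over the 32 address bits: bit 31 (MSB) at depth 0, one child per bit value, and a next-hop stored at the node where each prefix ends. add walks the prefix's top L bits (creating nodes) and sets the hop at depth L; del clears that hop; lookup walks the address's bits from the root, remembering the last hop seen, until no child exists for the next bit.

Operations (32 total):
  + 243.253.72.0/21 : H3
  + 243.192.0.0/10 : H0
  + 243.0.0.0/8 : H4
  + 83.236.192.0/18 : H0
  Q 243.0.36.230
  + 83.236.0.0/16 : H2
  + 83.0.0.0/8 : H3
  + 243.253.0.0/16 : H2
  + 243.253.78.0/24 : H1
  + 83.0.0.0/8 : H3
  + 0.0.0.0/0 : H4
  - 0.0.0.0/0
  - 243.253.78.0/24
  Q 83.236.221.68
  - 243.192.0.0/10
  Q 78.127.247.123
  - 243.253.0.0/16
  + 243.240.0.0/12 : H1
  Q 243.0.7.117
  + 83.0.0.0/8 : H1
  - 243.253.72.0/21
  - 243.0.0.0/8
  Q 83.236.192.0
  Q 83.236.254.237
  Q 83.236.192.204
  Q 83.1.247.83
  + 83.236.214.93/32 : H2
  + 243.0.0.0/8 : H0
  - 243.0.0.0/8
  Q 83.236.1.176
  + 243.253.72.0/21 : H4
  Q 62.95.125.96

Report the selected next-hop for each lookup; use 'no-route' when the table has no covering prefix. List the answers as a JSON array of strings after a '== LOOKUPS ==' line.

Process each operation:
  + 243.253.72.0/21 (H3) depth=21
  + 243.192.0.0/10 (H0) depth=10
  + 243.0.0.0/8 (H4) depth=8
  + 83.236.192.0/18 (H0) depth=18
  ? 243.0.36.230  path d0:-→d1:-→d2:-→d3:-→d4:-→d5:-→d6:-→d7:-→d8:H4  best=H4
  + 83.236.0.0/16 (H2) depth=16
  + 83.0.0.0/8 (H3) depth=8
  + 243.253.0.0/16 (H2) depth=16
  + 243.253.78.0/24 (H1) depth=24
  + 83.0.0.0/8 (H3) depth=8
  + 0.0.0.0/0 (H4) depth=0
  del 0.0.0.0/0 (clear depth 0)
  del 243.253.78.0/24 (clear depth 24)
  ? 83.236.221.68  path d0:-→d1:-→d2:-→d3:-→d4:-→d5:-→d6:-→d7:-→d8:H3→d9:-→d10:-→d11:-→d12:-→d13:-→d14:-→d15:-→d16:H2→d17:-→d18:H0  best=H0
  del 243.192.0.0/10 (clear depth 10)
  ? 78.127.247.123  path d0:-→d1:-→d2:-→d3:-  best=no-route
  del 243.253.0.0/16 (clear depth 16)
  + 243.240.0.0/12 (H1) depth=12
  ? 243.0.7.117  path d0:-→d1:-→d2:-→d3:-→d4:-→d5:-→d6:-→d7:-→d8:H4  best=H4
  + 83.0.0.0/8 (H1) depth=8
  del 243.253.72.0/21 (clear depth 21)
  del 243.0.0.0/8 (clear depth 8)
  ? 83.236.192.0  path d0:-→d1:-→d2:-→d3:-→d4:-→d5:-→d6:-→d7:-→d8:H1→d9:-→d10:-→d11:-→d12:-→d13:-→d14:-→d15:-→d16:H2→d17:-→d18:H0  best=H0
  ? 83.236.254.237  path d0:-→d1:-→d2:-→d3:-→d4:-→d5:-→d6:-→d7:-→d8:H1→d9:-→d10:-→d11:-→d12:-→d13:-→d14:-→d15:-→d16:H2→d17:-→d18:H0  best=H0
  ? 83.236.192.204  path d0:-→d1:-→d2:-→d3:-→d4:-→d5:-→d6:-→d7:-→d8:H1→d9:-→d10:-→d11:-→d12:-→d13:-→d14:-→d15:-→d16:H2→d17:-→d18:H0  best=H0
  ? 83.1.247.83  path d0:-→d1:-→d2:-→d3:-→d4:-→d5:-→d6:-→d7:-→d8:H1  best=H1
  + 83.236.214.93/32 (H2) depth=32
  + 243.0.0.0/8 (H0) depth=8
  del 243.0.0.0/8 (clear depth 8)
  ? 83.236.1.176  path d0:-→d1:-→d2:-→d3:-→d4:-→d5:-→d6:-→d7:-→d8:H1→d9:-→d10:-→d11:-→d12:-→d13:-→d14:-→d15:-→d16:H2  best=H2
  + 243.253.72.0/21 (H4) depth=21
  ? 62.95.125.96  path d0:-→d1:-  best=no-route

== LOOKUPS ==
["H4","H0","no-route","H4","H0","H0","H0","H1","H2","no-route"]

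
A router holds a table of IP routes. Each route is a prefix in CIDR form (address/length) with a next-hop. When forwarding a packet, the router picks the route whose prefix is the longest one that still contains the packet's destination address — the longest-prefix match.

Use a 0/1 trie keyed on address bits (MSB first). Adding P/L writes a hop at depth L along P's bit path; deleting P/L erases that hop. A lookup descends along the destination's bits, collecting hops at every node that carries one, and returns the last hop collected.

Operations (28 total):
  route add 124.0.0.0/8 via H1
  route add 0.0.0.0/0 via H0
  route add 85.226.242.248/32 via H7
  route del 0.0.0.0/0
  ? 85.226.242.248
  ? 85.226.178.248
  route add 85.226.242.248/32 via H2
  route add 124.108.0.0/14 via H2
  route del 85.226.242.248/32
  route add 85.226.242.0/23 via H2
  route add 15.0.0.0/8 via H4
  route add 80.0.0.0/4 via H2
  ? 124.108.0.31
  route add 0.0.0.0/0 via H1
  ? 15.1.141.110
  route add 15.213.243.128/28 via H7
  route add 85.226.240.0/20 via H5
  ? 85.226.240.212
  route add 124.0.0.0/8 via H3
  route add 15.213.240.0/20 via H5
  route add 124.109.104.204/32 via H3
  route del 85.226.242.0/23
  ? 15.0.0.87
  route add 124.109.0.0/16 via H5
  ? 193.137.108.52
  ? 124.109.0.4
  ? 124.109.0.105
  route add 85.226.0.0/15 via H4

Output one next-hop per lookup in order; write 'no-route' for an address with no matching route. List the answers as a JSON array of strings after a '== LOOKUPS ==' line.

Process each operation:
  add 124.0.0.0/8 -> H1 at depth 8
  add 0.0.0.0/0 -> H0 at depth 0
  add 85.226.242.248/32 -> H7 at depth 32
  del 0.0.0.0/0 (clear depth 0)
  lookup 85.226.242.248: bits 01010101111000101111001011111000 walk d0:-→d1:-→d2:-→d3:-→d4:-→d5:-→d6:-→d7:-→d8:-→d9:-→d10:-→d11:-→d12:-→d13:-→d14:-→d15:-→d16:-→d17:-→d18:-→d19:-→d20:-→d21:-→d22:-→d23:-→d24:-→d25:-→d26:-→d27:-→d28:-→d29:-→d30:-→d31:-→d32:H7 -> H7
  lookup 85.226.178.248: bits 01010101111000101 walk d0:-→d1:-→d2:-→d3:-→d4:-→d5:-→d6:-→d7:-→d8:-→d9:-→d10:-→d11:-→d12:-→d13:-→d14:-→d15:-→d16:-→d17:- -> no-route
  add 85.226.242.248/32 -> H2 at depth 32
  add 124.108.0.0/14 -> H2 at depth 14
  del 85.226.242.248/32 (clear depth 32)
  add 85.226.242.0/23 -> H2 at depth 23
  add 15.0.0.0/8 -> H4 at depth 8
  add 80.0.0.0/4 -> H2 at depth 4
  lookup 124.108.0.31: bits 01111100011011 walk d0:-→d1:-→d2:-→d3:-→d4:-→d5:-→d6:-→d7:-→d8:H1→d9:-→d10:-→d11:-→d12:-→d13:-→d14:H2 -> H2
  add 0.0.0.0/0 -> H1 at depth 0
  lookup 15.1.141.110: bits 00001111 walk d0:H1→d1:-→d2:-→d3:-→d4:-→d5:-→d6:-→d7:-→d8:H4 -> H4
  add 15.213.243.128/28 -> H7 at depth 28
  add 85.226.240.0/20 -> H5 at depth 20
  lookup 85.226.240.212: bits 0101010111100010111100 walk d0:H1→d1:-→d2:-→d3:-→d4:H2→d5:-→d6:-→d7:-→d8:-→d9:-→d10:-→d11:-→d12:-→d13:-→d14:-→d15:-→d16:-→d17:-→d18:-→d19:-→d20:H5→d21:-→d22:- -> H5
  add 124.0.0.0/8 -> H3 at depth 8
  add 15.213.240.0/20 -> H5 at depth 20
  add 124.109.104.204/32 -> H3 at depth 32
  del 85.226.242.0/23 (clear depth 23)
  lookup 15.0.0.87: bits 00001111 walk d0:H1→d1:-→d2:-→d3:-→d4:-→d5:-→d6:-→d7:-→d8:H4 -> H4
  add 124.109.0.0/16 -> H5 at depth 16
  lookup 193.137.108.52: bits ε walk d0:H1 -> H1
  lookup 124.109.0.4: bits 01111100011011010 walk d0:H1→d1:-→d2:-→d3:-→d4:-→d5:-→d6:-→d7:-→d8:H3→d9:-→d10:-→d11:-→d12:-→d13:-→d14:H2→d15:-→d16:H5→d17:- -> H5
  lookup 124.109.0.105: bits 01111100011011010 walk d0:H1→d1:-→d2:-→d3:-→d4:-→d5:-→d6:-→d7:-→d8:H3→d9:-→d10:-→d11:-→d12:-→d13:-→d14:H2→d15:-→d16:H5→d17:- -> H5
  add 85.226.0.0/15 -> H4 at depth 15

== LOOKUPS ==
["H7","no-route","H2","H4","H5","H4","H1","H5","H5"]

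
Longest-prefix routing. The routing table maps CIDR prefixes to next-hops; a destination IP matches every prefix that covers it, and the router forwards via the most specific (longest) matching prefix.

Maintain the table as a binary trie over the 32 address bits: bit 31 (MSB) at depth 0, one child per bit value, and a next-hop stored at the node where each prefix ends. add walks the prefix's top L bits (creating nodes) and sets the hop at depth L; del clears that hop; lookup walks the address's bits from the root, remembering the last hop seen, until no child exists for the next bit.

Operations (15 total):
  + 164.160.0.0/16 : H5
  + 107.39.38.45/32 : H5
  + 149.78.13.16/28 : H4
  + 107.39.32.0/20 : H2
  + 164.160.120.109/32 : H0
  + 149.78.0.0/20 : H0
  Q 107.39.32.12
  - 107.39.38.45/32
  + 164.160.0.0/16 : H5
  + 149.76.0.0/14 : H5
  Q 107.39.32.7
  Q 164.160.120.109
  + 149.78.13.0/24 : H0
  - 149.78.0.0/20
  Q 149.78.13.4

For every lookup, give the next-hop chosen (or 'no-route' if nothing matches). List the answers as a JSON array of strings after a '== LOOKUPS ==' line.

Trace:
  add 164.160.0.0/16 -> H5 at depth 16
  add 107.39.38.45/32 -> H5 at depth 32
  add 149.78.13.16/28 -> H4 at depth 28
  add 107.39.32.0/20 -> H2 at depth 20
  add 164.160.120.109/32 -> H0 at depth 32
  add 149.78.0.0/20 -> H0 at depth 20
  Q 107.39.32.12: descend 011010110010011100100 ; hops seen [H2] ; pick H2
  - 107.39.38.45/32 clear@32
  add 164.160.0.0/16 -> H5 at depth 16
  add 149.76.0.0/14 -> H5 at depth 14
  Q 107.39.32.7: descend 011010110010011100100 ; hops seen [H2] ; pick H2
  Q 164.160.120.109: descend 10100100101000000111100001101101 ; hops seen [H5,H0] ; pick H0
  add 149.78.13.0/24 -> H0 at depth 24
  - 149.78.0.0/20 clear@20
  Q 149.78.13.4: descend 100101010100111000001101000 ; hops seen [H5,H0] ; pick H0

== LOOKUPS ==
["H2","H2","H0","H0"]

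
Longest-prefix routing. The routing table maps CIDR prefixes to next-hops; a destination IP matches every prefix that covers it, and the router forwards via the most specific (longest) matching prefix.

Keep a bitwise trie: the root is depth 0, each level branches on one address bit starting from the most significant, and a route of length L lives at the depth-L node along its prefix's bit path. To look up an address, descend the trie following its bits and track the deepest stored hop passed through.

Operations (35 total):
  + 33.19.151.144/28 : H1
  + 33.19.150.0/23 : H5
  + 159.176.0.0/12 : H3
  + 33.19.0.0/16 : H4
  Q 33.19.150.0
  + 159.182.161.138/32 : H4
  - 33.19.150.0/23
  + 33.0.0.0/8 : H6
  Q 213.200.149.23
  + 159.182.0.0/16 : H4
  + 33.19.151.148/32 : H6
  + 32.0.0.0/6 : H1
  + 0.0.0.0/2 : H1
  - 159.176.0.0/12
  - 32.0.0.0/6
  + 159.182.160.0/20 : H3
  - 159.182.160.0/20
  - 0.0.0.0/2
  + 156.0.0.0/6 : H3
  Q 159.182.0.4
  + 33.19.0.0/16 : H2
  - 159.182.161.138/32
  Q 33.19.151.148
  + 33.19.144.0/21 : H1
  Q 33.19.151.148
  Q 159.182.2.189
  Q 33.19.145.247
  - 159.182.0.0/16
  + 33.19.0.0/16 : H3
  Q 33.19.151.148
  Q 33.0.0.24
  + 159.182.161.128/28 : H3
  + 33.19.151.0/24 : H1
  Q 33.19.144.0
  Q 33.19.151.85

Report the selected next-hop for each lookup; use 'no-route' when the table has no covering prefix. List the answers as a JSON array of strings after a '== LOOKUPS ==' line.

Apply in order:
  add 33.19.151.144/28 -> H1 at depth 28
  add 33.19.150.0/23 -> H5 at depth 23
  add 159.176.0.0/12 -> H3 at depth 12
  add 33.19.0.0/16 -> H4 at depth 16
  lookup 33.19.150.0: bits 00100001000100111001011 walk d0:-→d1:-→d2:-→d3:-→d4:-→d5:-→d6:-→d7:-→d8:-→d9:-→d10:-→d11:-→d12:-→d13:-→d14:-→d15:-→d16:H4→d17:-→d18:-→d19:-→d20:-→d21:-→d22:-→d23:H5 -> H5
  add 159.182.161.138/32 -> H4 at depth 32
  - 33.19.150.0/23 clear@23
  add 33.0.0.0/8 -> H6 at depth 8
  lookup 213.200.149.23: bits 1 walk d0:-→d1:- -> no-route
  add 159.182.0.0/16 -> H4 at depth 16
  add 33.19.151.148/32 -> H6 at depth 32
  add 32.0.0.0/6 -> H1 at depth 6
  add 0.0.0.0/2 -> H1 at depth 2
  - 159.176.0.0/12 clear@12
  - 32.0.0.0/6 clear@6
  add 159.182.160.0/20 -> H3 at depth 20
  - 159.182.160.0/20 clear@20
  - 0.0.0.0/2 clear@2
  add 156.0.0.0/6 -> H3 at depth 6
  lookup 159.182.0.4: bits 1001111110110110 walk d0:-→d1:-→d2:-→d3:-→d4:-→d5:-→d6:H3→d7:-→d8:-→d9:-→d10:-→d11:-→d12:-→d13:-→d14:-→d15:-→d16:H4 -> H4
  add 33.19.0.0/16 -> H2 at depth 16
  - 159.182.161.138/32 clear@32
  lookup 33.19.151.148: bits 00100001000100111001011110010100 walk d0:-→d1:-→d2:-→d3:-→d4:-→d5:-→d6:-→d7:-→d8:H6→d9:-→d10:-→d11:-→d12:-→d13:-→d14:-→d15:-→d16:H2→d17:-→d18:-→d19:-→d20:-→d21:-→d22:-→d23:-→d24:-→d25:-→d26:-→d27:-→d28:H1→d29:-→d30:-→d31:-→d32:H6 -> H6
  add 33.19.144.0/21 -> H1 at depth 21
  lookup 33.19.151.148: bits 00100001000100111001011110010100 walk d0:-→d1:-→d2:-→d3:-→d4:-→d5:-→d6:-→d7:-→d8:H6→d9:-→d10:-→d11:-→d12:-→d13:-→d14:-→d15:-→d16:H2→d17:-→d18:-→d19:-→d20:-→d21:H1→d22:-→d23:-→d24:-→d25:-→d26:-→d27:-→d28:H1→d29:-→d30:-→d31:-→d32:H6 -> H6
  lookup 159.182.2.189: bits 1001111110110110 walk d0:-→d1:-→d2:-→d3:-→d4:-→d5:-→d6:H3→d7:-→d8:-→d9:-→d10:-→d11:-→d12:-→d13:-→d14:-→d15:-→d16:H4 -> H4
  lookup 33.19.145.247: bits 001000010001001110010 walk d0:-→d1:-→d2:-→d3:-→d4:-→d5:-→d6:-→d7:-→d8:H6→d9:-→d10:-→d11:-→d12:-→d13:-→d14:-→d15:-→d16:H2→d17:-→d18:-→d19:-→d20:-→d21:H1 -> H1
  - 159.182.0.0/16 clear@16
  add 33.19.0.0/16 -> H3 at depth 16
  lookup 33.19.151.148: bits 00100001000100111001011110010100 walk d0:-→d1:-→d2:-→d3:-→d4:-→d5:-→d6:-→d7:-→d8:H6→d9:-→d10:-→d11:-→d12:-→d13:-→d14:-→d15:-→d16:H3→d17:-→d18:-→d19:-→d20:-→d21:H1→d22:-→d23:-→d24:-→d25:-→d26:-→d27:-→d28:H1→d29:-→d30:-→d31:-→d32:H6 -> H6
  lookup 33.0.0.24: bits 00100001000 walk d0:-→d1:-→d2:-→d3:-→d4:-→d5:-→d6:-→d7:-→d8:H6→d9:-→d10:-→d11:- -> H6
  add 159.182.161.128/28 -> H3 at depth 28
  add 33.19.151.0/24 -> H1 at depth 24
  lookup 33.19.144.0: bits 001000010001001110010 walk d0:-→d1:-→d2:-→d3:-→d4:-→d5:-→d6:-→d7:-→d8:H6→d9:-→d10:-→d11:-→d12:-→d13:-→d14:-→d15:-→d16:H3→d17:-→d18:-→d19:-→d20:-→d21:H1 -> H1
  lookup 33.19.151.85: bits 001000010001001110010111 walk d0:-→d1:-→d2:-→d3:-→d4:-→d5:-→d6:-→d7:-→d8:H6→d9:-→d10:-→d11:-→d12:-→d13:-→d14:-→d15:-→d16:H3→d17:-→d18:-→d19:-→d20:-→d21:H1→d22:-→d23:-→d24:H1 -> H1

== LOOKUPS ==
["H5","no-route","H4","H6","H6","H4","H1","H6","H6","H1","H1"]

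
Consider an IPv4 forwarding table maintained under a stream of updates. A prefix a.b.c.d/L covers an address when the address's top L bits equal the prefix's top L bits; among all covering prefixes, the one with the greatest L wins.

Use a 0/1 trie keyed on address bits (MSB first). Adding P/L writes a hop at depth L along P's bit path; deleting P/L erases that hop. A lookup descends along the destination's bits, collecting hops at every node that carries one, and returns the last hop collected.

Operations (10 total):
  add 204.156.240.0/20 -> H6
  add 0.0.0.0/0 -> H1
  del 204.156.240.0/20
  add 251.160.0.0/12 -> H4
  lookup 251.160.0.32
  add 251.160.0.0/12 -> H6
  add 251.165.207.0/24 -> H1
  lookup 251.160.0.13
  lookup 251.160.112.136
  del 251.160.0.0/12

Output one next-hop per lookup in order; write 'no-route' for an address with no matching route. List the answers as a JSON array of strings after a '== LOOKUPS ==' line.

Process each operation:
  + 204.156.240.0/20 (H6) depth=20
  + 0.0.0.0/0 (H1) depth=0
  - 204.156.240.0/20 clear@20
  + 251.160.0.0/12 (H4) depth=12
  lookup 251.160.0.32: bits 111110111010 walk d0:H1→d1:-→d2:-→d3:-→d4:-→d5:-→d6:-→d7:-→d8:-→d9:-→d10:-→d11:-→d12:H4 -> H4
  + 251.160.0.0/12 (H6) depth=12
  + 251.165.207.0/24 (H1) depth=24
  lookup 251.160.0.13: bits 1111101110100 walk d0:H1→d1:-→d2:-→d3:-→d4:-→d5:-→d6:-→d7:-→d8:-→d9:-→d10:-→d11:-→d12:H6→d13:- -> H6
  lookup 251.160.112.136: bits 1111101110100 walk d0:H1→d1:-→d2:-→d3:-→d4:-→d5:-→d6:-→d7:-→d8:-→d9:-→d10:-→d11:-→d12:H6→d13:- -> H6
  - 251.160.0.0/12 clear@12

== LOOKUPS ==
["H4","H6","H6"]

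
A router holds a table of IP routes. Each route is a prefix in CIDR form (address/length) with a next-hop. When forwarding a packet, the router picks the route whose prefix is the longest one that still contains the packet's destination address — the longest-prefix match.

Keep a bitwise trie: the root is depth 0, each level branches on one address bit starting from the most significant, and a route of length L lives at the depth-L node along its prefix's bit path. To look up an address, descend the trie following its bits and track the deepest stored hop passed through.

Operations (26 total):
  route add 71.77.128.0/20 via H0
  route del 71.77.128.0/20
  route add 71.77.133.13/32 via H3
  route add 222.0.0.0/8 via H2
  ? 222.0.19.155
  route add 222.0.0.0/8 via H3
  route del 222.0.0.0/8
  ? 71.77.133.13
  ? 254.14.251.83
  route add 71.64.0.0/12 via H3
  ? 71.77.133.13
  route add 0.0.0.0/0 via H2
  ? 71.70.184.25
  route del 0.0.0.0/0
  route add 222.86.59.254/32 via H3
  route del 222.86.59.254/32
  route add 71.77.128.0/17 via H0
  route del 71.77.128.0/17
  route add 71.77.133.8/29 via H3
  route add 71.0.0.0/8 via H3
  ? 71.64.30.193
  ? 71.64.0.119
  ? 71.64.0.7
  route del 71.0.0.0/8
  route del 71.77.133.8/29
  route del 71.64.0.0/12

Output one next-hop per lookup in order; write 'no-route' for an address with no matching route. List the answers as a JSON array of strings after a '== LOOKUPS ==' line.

Trace:
  + 71.77.128.0/20 (H0) depth=20
  del 71.77.128.0/20 (clear depth 20)
  + 71.77.133.13/32 (H3) depth=32
  + 222.0.0.0/8 (H2) depth=8
  lookup 222.0.19.155: bits 11011110 walk d0:-→d1:-→d2:-→d3:-→d4:-→d5:-→d6:-→d7:-→d8:H2 -> H2
  + 222.0.0.0/8 (H3) depth=8
  del 222.0.0.0/8 (clear depth 8)
  lookup 71.77.133.13: bits 01000111010011011000010100001101 walk d0:-→d1:-→d2:-→d3:-→d4:-→d5:-→d6:-→d7:-→d8:-→d9:-→d10:-→d11:-→d12:-→d13:-→d14:-→d15:-→d16:-→d17:-→d18:-→d19:-→d20:-→d21:-→d22:-→d23:-→d24:-→d25:-→d26:-→d27:-→d28:-→d29:-→d30:-→d31:-→d32:H3 -> H3
  lookup 254.14.251.83: bits 11 walk d0:-→d1:-→d2:- -> no-route
  + 71.64.0.0/12 (H3) depth=12
  lookup 71.77.133.13: bits 01000111010011011000010100001101 walk d0:-→d1:-→d2:-→d3:-→d4:-→d5:-→d6:-→d7:-→d8:-→d9:-→d10:-→d11:-→d12:H3→d13:-→d14:-→d15:-→d16:-→d17:-→d18:-→d19:-→d20:-→d21:-→d22:-→d23:-→d24:-→d25:-→d26:-→d27:-→d28:-→d29:-→d30:-→d31:-→d32:H3 -> H3
  + 0.0.0.0/0 (H2) depth=0
  lookup 71.70.184.25: bits 010001110100 walk d0:H2→d1:-→d2:-→d3:-→d4:-→d5:-→d6:-→d7:-→d8:-→d9:-→d10:-→d11:-→d12:H3 -> H3
  del 0.0.0.0/0 (clear depth 0)
  + 222.86.59.254/32 (H3) depth=32
  del 222.86.59.254/32 (clear depth 32)
  + 71.77.128.0/17 (H0) depth=17
  del 71.77.128.0/17 (clear depth 17)
  + 71.77.133.8/29 (H3) depth=29
  + 71.0.0.0/8 (H3) depth=8
  lookup 71.64.30.193: bits 010001110100 walk d0:-→d1:-→d2:-→d3:-→d4:-→d5:-→d6:-→d7:-→d8:H3→d9:-→d10:-→d11:-→d12:H3 -> H3
  lookup 71.64.0.119: bits 010001110100 walk d0:-→d1:-→d2:-→d3:-→d4:-→d5:-→d6:-→d7:-→d8:H3→d9:-→d10:-→d11:-→d12:H3 -> H3
  lookup 71.64.0.7: bits 010001110100 walk d0:-→d1:-→d2:-→d3:-→d4:-→d5:-→d6:-→d7:-→d8:H3→d9:-→d10:-→d11:-→d12:H3 -> H3
  del 71.0.0.0/8 (clear depth 8)
  del 71.77.133.8/29 (clear depth 29)
  del 71.64.0.0/12 (clear depth 12)

== LOOKUPS ==
["H2","H3","no-route","H3","H3","H3","H3","H3"]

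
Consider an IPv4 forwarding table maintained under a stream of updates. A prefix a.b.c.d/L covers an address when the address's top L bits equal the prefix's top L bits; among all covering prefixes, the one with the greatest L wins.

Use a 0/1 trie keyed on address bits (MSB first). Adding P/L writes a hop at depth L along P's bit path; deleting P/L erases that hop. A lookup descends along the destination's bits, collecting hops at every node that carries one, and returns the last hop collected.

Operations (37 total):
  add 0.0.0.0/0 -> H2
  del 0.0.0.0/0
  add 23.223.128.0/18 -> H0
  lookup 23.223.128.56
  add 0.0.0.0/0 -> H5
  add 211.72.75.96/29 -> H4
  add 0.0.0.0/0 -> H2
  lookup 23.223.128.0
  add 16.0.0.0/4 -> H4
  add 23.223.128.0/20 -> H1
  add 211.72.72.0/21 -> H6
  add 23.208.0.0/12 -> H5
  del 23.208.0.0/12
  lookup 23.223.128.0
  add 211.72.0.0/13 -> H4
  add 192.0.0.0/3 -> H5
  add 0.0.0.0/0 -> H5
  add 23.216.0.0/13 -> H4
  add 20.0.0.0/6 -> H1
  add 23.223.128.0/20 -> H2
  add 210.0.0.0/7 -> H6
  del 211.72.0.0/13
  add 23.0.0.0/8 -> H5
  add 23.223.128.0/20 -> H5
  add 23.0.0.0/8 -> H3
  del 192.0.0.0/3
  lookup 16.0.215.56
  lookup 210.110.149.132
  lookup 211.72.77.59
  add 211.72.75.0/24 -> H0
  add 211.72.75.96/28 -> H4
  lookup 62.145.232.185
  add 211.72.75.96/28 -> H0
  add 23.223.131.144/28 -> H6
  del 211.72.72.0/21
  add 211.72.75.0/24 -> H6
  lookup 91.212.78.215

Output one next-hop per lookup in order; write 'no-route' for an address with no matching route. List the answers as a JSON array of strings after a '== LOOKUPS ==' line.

Trace:
  + 0.0.0.0/0 (H2) depth=0
  del 0.0.0.0/0 (clear depth 0)
  + 23.223.128.0/18 (H0) depth=18
  ? 23.223.128.56  path d0:-→d1:-→d2:-→d3:-→d4:-→d5:-→d6:-→d7:-→d8:-→d9:-→d10:-→d11:-→d12:-→d13:-→d14:-→d15:-→d16:-→d17:-→d18:H0  best=H0
  + 0.0.0.0/0 (H5) depth=0
  + 211.72.75.96/29 (H4) depth=29
  + 0.0.0.0/0 (H2) depth=0
  ? 23.223.128.0  path d0:H2→d1:-→d2:-→d3:-→d4:-→d5:-→d6:-→d7:-→d8:-→d9:-→d10:-→d11:-→d12:-→d13:-→d14:-→d15:-→d16:-→d17:-→d18:H0  best=H0
  + 16.0.0.0/4 (H4) depth=4
  + 23.223.128.0/20 (H1) depth=20
  + 211.72.72.0/21 (H6) depth=21
  + 23.208.0.0/12 (H5) depth=12
  del 23.208.0.0/12 (clear depth 12)
  ? 23.223.128.0  path d0:H2→d1:-→d2:-→d3:-→d4:H4→d5:-→d6:-→d7:-→d8:-→d9:-→d10:-→d11:-→d12:-→d13:-→d14:-→d15:-→d16:-→d17:-→d18:H0→d19:-→d20:H1  best=H1
  + 211.72.0.0/13 (H4) depth=13
  + 192.0.0.0/3 (H5) depth=3
  + 0.0.0.0/0 (H5) depth=0
  + 23.216.0.0/13 (H4) depth=13
  + 20.0.0.0/6 (H1) depth=6
  + 23.223.128.0/20 (H2) depth=20
  + 210.0.0.0/7 (H6) depth=7
  del 211.72.0.0/13 (clear depth 13)
  + 23.0.0.0/8 (H5) depth=8
  + 23.223.128.0/20 (H5) depth=20
  + 23.0.0.0/8 (H3) depth=8
  del 192.0.0.0/3 (clear depth 3)
  ? 16.0.215.56  path d0:H5→d1:-→d2:-→d3:-→d4:H4→d5:-  best=H4
  ? 210.110.149.132  path d0:H5→d1:-→d2:-→d3:-→d4:-→d5:-→d6:-→d7:H6  best=H6
  ? 211.72.77.59  path d0:H5→d1:-→d2:-→d3:-→d4:-→d5:-→d6:-→d7:H6→d8:-→d9:-→d10:-→d11:-→d12:-→d13:-→d14:-→d15:-→d16:-→d17:-→d18:-→d19:-→d20:-→d21:H6  best=H6
  + 211.72.75.0/24 (H0) depth=24
  + 211.72.75.96/28 (H4) depth=28
  ? 62.145.232.185  path d0:H5→d1:-→d2:-  best=H5
  + 211.72.75.96/28 (H0) depth=28
  + 23.223.131.144/28 (H6) depth=28
  del 211.72.72.0/21 (clear depth 21)
  + 211.72.75.0/24 (H6) depth=24
  ? 91.212.78.215  path d0:H5→d1:-  best=H5

== LOOKUPS ==
["H0","H0","H1","H4","H6","H6","H5","H5"]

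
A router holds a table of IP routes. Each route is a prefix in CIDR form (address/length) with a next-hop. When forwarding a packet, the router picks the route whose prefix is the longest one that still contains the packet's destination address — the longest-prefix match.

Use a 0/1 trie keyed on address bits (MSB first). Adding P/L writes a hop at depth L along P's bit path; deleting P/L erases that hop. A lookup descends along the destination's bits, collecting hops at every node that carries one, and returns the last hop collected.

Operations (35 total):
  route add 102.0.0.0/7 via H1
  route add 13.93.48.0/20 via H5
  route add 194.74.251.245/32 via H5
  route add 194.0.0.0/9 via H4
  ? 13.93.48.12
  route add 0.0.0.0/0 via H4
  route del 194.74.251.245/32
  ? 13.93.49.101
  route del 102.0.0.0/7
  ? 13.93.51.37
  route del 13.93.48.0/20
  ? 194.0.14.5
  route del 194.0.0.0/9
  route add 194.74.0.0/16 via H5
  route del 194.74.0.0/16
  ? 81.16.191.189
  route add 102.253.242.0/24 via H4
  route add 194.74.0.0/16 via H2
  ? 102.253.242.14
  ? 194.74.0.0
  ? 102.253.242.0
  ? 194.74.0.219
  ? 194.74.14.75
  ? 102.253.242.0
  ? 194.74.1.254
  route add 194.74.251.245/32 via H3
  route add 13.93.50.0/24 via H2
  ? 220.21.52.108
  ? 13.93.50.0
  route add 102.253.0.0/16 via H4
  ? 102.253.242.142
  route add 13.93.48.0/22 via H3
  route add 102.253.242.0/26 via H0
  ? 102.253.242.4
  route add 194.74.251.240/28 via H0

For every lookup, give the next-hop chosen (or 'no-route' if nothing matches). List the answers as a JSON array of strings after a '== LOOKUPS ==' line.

Apply in order:
  + 102.0.0.0/7 (H1) depth=7
  + 13.93.48.0/20 (H5) depth=20
  + 194.74.251.245/32 (H5) depth=32
  + 194.0.0.0/9 (H4) depth=9
  Q 13.93.48.12: descend 00001101010111010011 ; hops seen [H5] ; pick H5
  + 0.0.0.0/0 (H4) depth=0
  - 194.74.251.245/32 clear@32
  Q 13.93.49.101: descend 00001101010111010011 ; hops seen [H4,H5] ; pick H5
  - 102.0.0.0/7 clear@7
  Q 13.93.51.37: descend 00001101010111010011 ; hops seen [H4,H5] ; pick H5
  - 13.93.48.0/20 clear@20
  Q 194.0.14.5: descend 110000100 ; hops seen [H4,H4] ; pick H4
  - 194.0.0.0/9 clear@9
  + 194.74.0.0/16 (H5) depth=16
  - 194.74.0.0/16 clear@16
  Q 81.16.191.189: descend 01 ; hops seen [H4] ; pick H4
  + 102.253.242.0/24 (H4) depth=24
  + 194.74.0.0/16 (H2) depth=16
  Q 102.253.242.14: descend 011001101111110111110010 ; hops seen [H4,H4] ; pick H4
  Q 194.74.0.0: descend 1100001001001010 ; hops seen [H4,H2] ; pick H2
  Q 102.253.242.0: descend 011001101111110111110010 ; hops seen [H4,H4] ; pick H4
  Q 194.74.0.219: descend 1100001001001010 ; hops seen [H4,H2] ; pick H2
  Q 194.74.14.75: descend 1100001001001010 ; hops seen [H4,H2] ; pick H2
  Q 102.253.242.0: descend 011001101111110111110010 ; hops seen [H4,H4] ; pick H4
  Q 194.74.1.254: descend 1100001001001010 ; hops seen [H4,H2] ; pick H2
  + 194.74.251.245/32 (H3) depth=32
  + 13.93.50.0/24 (H2) depth=24
  Q 220.21.52.108: descend 110 ; hops seen [H4] ; pick H4
  Q 13.93.50.0: descend 000011010101110100110010 ; hops seen [H4,H2] ; pick H2
  + 102.253.0.0/16 (H4) depth=16
  Q 102.253.242.142: descend 011001101111110111110010 ; hops seen [H4,H4,H4] ; pick H4
  + 13.93.48.0/22 (H3) depth=22
  + 102.253.242.0/26 (H0) depth=26
  Q 102.253.242.4: descend 01100110111111011111001000 ; hops seen [H4,H4,H4,H0] ; pick H0
  + 194.74.251.240/28 (H0) depth=28

== LOOKUPS ==
["H5","H5","H5","H4","H4","H4","H2","H4","H2","H2","H4","H2","H4","H2","H4","H0"]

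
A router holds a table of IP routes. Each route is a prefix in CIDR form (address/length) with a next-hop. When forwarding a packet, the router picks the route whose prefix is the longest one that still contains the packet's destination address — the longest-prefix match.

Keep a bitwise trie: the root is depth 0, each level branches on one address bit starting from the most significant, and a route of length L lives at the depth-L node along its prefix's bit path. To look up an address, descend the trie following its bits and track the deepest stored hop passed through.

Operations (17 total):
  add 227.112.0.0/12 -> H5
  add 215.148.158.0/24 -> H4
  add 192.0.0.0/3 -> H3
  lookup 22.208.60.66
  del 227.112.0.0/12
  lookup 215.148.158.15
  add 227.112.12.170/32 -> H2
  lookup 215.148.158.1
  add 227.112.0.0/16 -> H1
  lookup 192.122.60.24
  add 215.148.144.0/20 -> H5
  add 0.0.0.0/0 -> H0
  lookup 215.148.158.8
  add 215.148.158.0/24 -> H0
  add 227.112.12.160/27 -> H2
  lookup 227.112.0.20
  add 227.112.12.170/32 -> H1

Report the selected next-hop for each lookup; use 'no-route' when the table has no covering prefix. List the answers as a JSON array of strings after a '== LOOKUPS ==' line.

Process each operation:
  add 227.112.0.0/12 -> H5 at depth 12
  add 215.148.158.0/24 -> H4 at depth 24
  add 192.0.0.0/3 -> H3 at depth 3
  ? 22.208.60.66  path d0:-  best=no-route
  - 227.112.0.0/12 clear@12
  ? 215.148.158.15  path d0:-→d1:-→d2:-→d3:H3→d4:-→d5:-→d6:-→d7:-→d8:-→d9:-→d10:-→d11:-→d12:-→d13:-→d14:-→d15:-→d16:-→d17:-→d18:-→d19:-→d20:-→d21:-→d22:-→d23:-→d24:H4  best=H4
  add 227.112.12.170/32 -> H2 at depth 32
  ? 215.148.158.1  path d0:-→d1:-→d2:-→d3:H3→d4:-→d5:-→d6:-→d7:-→d8:-→d9:-→d10:-→d11:-→d12:-→d13:-→d14:-→d15:-→d16:-→d17:-→d18:-→d19:-→d20:-→d21:-→d22:-→d23:-→d24:H4  best=H4
  add 227.112.0.0/16 -> H1 at depth 16
  ? 192.122.60.24  path d0:-→d1:-→d2:-→d3:H3  best=H3
  add 215.148.144.0/20 -> H5 at depth 20
  add 0.0.0.0/0 -> H0 at depth 0
  ? 215.148.158.8  path d0:H0→d1:-→d2:-→d3:H3→d4:-→d5:-→d6:-→d7:-→d8:-→d9:-→d10:-→d11:-→d12:-→d13:-→d14:-→d15:-→d16:-→d17:-→d18:-→d19:-→d20:H5→d21:-→d22:-→d23:-→d24:H4  best=H4
  add 215.148.158.0/24 -> H0 at depth 24
  add 227.112.12.160/27 -> H2 at depth 27
  ? 227.112.0.20  path d0:H0→d1:-→d2:-→d3:-→d4:-→d5:-→d6:-→d7:-→d8:-→d9:-→d10:-→d11:-→d12:-→d13:-→d14:-→d15:-→d16:H1→d17:-→d18:-→d19:-→d20:-  best=H1
  add 227.112.12.170/32 -> H1 at depth 32

== LOOKUPS ==
["no-route","H4","H4","H3","H4","H1"]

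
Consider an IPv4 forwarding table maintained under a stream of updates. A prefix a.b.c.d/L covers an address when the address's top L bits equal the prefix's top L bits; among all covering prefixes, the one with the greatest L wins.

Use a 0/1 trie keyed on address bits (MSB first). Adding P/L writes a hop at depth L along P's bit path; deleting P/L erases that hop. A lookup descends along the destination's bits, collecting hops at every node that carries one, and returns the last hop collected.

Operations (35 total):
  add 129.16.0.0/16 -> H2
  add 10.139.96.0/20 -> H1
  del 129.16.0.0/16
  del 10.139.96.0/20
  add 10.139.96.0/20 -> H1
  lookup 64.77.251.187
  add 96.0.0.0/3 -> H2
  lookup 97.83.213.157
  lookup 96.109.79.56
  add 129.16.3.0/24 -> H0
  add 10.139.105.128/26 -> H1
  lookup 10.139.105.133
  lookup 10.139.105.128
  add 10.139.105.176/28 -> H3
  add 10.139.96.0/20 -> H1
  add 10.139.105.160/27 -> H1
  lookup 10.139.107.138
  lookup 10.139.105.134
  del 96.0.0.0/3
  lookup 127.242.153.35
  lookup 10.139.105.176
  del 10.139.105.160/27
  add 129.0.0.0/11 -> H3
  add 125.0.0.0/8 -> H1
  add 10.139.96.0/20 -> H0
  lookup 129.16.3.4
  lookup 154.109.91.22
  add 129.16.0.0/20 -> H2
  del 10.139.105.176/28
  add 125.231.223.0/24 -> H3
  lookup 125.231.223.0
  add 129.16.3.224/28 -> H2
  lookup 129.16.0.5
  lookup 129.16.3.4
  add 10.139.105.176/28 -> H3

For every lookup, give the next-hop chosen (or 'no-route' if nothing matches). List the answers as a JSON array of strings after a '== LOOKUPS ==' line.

Trace:
  + 129.16.0.0/16 (H2) depth=16
  + 10.139.96.0/20 (H1) depth=20
  - 129.16.0.0/16 clear@16
  - 10.139.96.0/20 clear@20
  + 10.139.96.0/20 (H1) depth=20
  Q 64.77.251.187: descend 0 ; hops seen [∅] ; pick no-route
  + 96.0.0.0/3 (H2) depth=3
  Q 97.83.213.157: descend 011 ; hops seen [H2] ; pick H2
  Q 96.109.79.56: descend 011 ; hops seen [H2] ; pick H2
  + 129.16.3.0/24 (H0) depth=24
  + 10.139.105.128/26 (H1) depth=26
  Q 10.139.105.133: descend 00001010100010110110100110 ; hops seen [H1,H1] ; pick H1
  Q 10.139.105.128: descend 00001010100010110110100110 ; hops seen [H1,H1] ; pick H1
  + 10.139.105.176/28 (H3) depth=28
  + 10.139.96.0/20 (H1) depth=20
  + 10.139.105.160/27 (H1) depth=27
  Q 10.139.107.138: descend 0000101010001011011010 ; hops seen [H1] ; pick H1
  Q 10.139.105.134: descend 00001010100010110110100110 ; hops seen [H1,H1] ; pick H1
  - 96.0.0.0/3 clear@3
  Q 127.242.153.35: descend 011 ; hops seen [∅] ; pick no-route
  Q 10.139.105.176: descend 0000101010001011011010011011 ; hops seen [H1,H1,H1,H3] ; pick H3
  - 10.139.105.160/27 clear@27
  + 129.0.0.0/11 (H3) depth=11
  + 125.0.0.0/8 (H1) depth=8
  + 10.139.96.0/20 (H0) depth=20
  Q 129.16.3.4: descend 100000010001000000000011 ; hops seen [H3,H0] ; pick H0
  Q 154.109.91.22: descend 100 ; hops seen [∅] ; pick no-route
  + 129.16.0.0/20 (H2) depth=20
  - 10.139.105.176/28 clear@28
  + 125.231.223.0/24 (H3) depth=24
  Q 125.231.223.0: descend 011111011110011111011111 ; hops seen [H1,H3] ; pick H3
  + 129.16.3.224/28 (H2) depth=28
  Q 129.16.0.5: descend 1000000100010000000000 ; hops seen [H3,H2] ; pick H2
  Q 129.16.3.4: descend 100000010001000000000011 ; hops seen [H3,H2,H0] ; pick H0
  + 10.139.105.176/28 (H3) depth=28

== LOOKUPS ==
["no-route","H2","H2","H1","H1","H1","H1","no-route","H3","H0","no-route","H3","H2","H0"]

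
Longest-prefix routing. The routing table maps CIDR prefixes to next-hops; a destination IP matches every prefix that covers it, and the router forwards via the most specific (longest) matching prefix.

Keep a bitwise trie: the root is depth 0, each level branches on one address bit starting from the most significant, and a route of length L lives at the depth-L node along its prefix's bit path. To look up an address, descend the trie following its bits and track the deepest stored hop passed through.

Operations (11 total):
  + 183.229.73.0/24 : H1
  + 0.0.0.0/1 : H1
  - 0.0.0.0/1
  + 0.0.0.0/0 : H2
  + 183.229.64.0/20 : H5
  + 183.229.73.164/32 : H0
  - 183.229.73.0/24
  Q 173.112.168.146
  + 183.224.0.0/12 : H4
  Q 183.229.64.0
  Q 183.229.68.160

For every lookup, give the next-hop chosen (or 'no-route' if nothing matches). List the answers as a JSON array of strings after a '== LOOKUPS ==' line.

Trace:
  + 183.229.73.0/24 (H1) depth=24
  + 0.0.0.0/1 (H1) depth=1
  - 0.0.0.0/1 clear@1
  + 0.0.0.0/0 (H2) depth=0
  + 183.229.64.0/20 (H5) depth=20
  + 183.229.73.164/32 (H0) depth=32
  - 183.229.73.0/24 clear@24
  Q 173.112.168.146: descend 101 ; hops seen [H2] ; pick H2
  + 183.224.0.0/12 (H4) depth=12
  Q 183.229.64.0: descend 10110111111001010100 ; hops seen [H2,H4,H5] ; pick H5
  Q 183.229.68.160: descend 10110111111001010100 ; hops seen [H2,H4,H5] ; pick H5

== LOOKUPS ==
["H2","H5","H5"]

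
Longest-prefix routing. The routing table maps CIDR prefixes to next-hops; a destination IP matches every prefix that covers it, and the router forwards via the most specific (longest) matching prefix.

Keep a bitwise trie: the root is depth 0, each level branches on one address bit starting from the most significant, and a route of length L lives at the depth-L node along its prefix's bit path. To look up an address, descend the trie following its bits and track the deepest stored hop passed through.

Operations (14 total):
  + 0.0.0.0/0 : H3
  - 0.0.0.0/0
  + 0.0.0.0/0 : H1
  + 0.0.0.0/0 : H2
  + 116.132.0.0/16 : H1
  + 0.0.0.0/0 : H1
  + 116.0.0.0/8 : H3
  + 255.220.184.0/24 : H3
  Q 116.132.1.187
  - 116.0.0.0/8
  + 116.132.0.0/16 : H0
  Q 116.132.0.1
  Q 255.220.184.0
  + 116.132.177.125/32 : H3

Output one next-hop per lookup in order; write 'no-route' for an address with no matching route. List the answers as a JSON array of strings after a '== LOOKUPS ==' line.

Trace:
  + 0.0.0.0/0 (H3) depth=0
  - 0.0.0.0/0 clear@0
  + 0.0.0.0/0 (H1) depth=0
  + 0.0.0.0/0 (H2) depth=0
  + 116.132.0.0/16 (H1) depth=16
  + 0.0.0.0/0 (H1) depth=0
  + 116.0.0.0/8 (H3) depth=8
  + 255.220.184.0/24 (H3) depth=24
  Q 116.132.1.187: descend 0111010010000100 ; hops seen [H1,H3,H1] ; pick H1
  - 116.0.0.0/8 clear@8
  + 116.132.0.0/16 (H0) depth=16
  Q 116.132.0.1: descend 0111010010000100 ; hops seen [H1,H0] ; pick H0
  Q 255.220.184.0: descend 111111111101110010111000 ; hops seen [H1,H3] ; pick H3
  + 116.132.177.125/32 (H3) depth=32

== LOOKUPS ==
["H1","H0","H3"]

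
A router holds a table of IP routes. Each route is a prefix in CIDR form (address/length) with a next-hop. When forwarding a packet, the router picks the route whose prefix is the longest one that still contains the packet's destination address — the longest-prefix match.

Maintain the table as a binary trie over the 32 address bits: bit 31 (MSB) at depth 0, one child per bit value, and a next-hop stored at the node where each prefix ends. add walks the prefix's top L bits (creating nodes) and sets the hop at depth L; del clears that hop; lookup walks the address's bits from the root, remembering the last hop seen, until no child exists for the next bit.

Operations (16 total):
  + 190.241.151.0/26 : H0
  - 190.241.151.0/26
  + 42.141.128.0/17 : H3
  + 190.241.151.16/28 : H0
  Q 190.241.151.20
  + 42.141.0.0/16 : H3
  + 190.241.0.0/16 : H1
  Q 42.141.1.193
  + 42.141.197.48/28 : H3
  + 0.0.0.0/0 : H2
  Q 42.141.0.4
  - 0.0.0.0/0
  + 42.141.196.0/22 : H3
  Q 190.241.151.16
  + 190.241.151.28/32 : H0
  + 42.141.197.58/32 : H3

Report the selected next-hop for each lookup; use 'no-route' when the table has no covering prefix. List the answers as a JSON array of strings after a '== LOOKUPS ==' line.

Process each operation:
  + 190.241.151.0/26 (H0) depth=26
  del 190.241.151.0/26 (clear depth 26)
  + 42.141.128.0/17 (H3) depth=17
  + 190.241.151.16/28 (H0) depth=28
  Q 190.241.151.20: descend 1011111011110001100101110001 ; hops seen [H0] ; pick H0
  + 42.141.0.0/16 (H3) depth=16
  + 190.241.0.0/16 (H1) depth=16
  Q 42.141.1.193: descend 0010101010001101 ; hops seen [H3] ; pick H3
  + 42.141.197.48/28 (H3) depth=28
  + 0.0.0.0/0 (H2) depth=0
  Q 42.141.0.4: descend 0010101010001101 ; hops seen [H2,H3] ; pick H3
  del 0.0.0.0/0 (clear depth 0)
  + 42.141.196.0/22 (H3) depth=22
  Q 190.241.151.16: descend 1011111011110001100101110001 ; hops seen [H1,H0] ; pick H0
  + 190.241.151.28/32 (H0) depth=32
  + 42.141.197.58/32 (H3) depth=32

== LOOKUPS ==
["H0","H3","H3","H0"]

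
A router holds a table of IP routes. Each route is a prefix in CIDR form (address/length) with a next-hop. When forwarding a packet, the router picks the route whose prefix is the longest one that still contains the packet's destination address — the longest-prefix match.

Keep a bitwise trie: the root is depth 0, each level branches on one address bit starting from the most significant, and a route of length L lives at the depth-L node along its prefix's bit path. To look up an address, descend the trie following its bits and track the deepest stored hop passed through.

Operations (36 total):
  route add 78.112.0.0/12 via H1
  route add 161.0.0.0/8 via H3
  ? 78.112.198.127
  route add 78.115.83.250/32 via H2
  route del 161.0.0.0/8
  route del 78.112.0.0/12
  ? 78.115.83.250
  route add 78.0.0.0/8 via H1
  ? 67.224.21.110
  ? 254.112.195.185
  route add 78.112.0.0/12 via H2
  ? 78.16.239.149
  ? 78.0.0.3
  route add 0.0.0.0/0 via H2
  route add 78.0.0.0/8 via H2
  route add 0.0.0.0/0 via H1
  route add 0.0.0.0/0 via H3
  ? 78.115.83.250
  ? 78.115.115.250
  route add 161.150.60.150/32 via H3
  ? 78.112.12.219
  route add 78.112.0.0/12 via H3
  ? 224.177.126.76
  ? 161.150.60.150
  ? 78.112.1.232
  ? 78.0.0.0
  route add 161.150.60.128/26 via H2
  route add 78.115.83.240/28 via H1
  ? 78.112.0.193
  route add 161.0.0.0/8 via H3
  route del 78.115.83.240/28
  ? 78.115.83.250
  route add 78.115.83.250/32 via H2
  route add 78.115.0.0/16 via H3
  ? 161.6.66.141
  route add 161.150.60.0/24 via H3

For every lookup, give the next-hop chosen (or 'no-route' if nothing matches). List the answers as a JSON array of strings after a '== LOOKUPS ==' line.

Process each operation:
  add 78.112.0.0/12 -> H1 at depth 12
  add 161.0.0.0/8 -> H3 at depth 8
  Q 78.112.198.127: descend 010011100111 ; hops seen [H1] ; pick H1
  add 78.115.83.250/32 -> H2 at depth 32
  del 161.0.0.0/8 (clear depth 8)
  del 78.112.0.0/12 (clear depth 12)
  Q 78.115.83.250: descend 01001110011100110101001111111010 ; hops seen [H2] ; pick H2
  add 78.0.0.0/8 -> H1 at depth 8
  Q 67.224.21.110: descend 0100 ; hops seen [∅] ; pick no-route
  Q 254.112.195.185: descend 1 ; hops seen [∅] ; pick no-route
  add 78.112.0.0/12 -> H2 at depth 12
  Q 78.16.239.149: descend 010011100 ; hops seen [H1] ; pick H1
  Q 78.0.0.3: descend 010011100 ; hops seen [H1] ; pick H1
  add 0.0.0.0/0 -> H2 at depth 0
  add 78.0.0.0/8 -> H2 at depth 8
  add 0.0.0.0/0 -> H1 at depth 0
  add 0.0.0.0/0 -> H3 at depth 0
  Q 78.115.83.250: descend 01001110011100110101001111111010 ; hops seen [H3,H2,H2,H2] ; pick H2
  Q 78.115.115.250: descend 010011100111001101 ; hops seen [H3,H2,H2] ; pick H2
  add 161.150.60.150/32 -> H3 at depth 32
  Q 78.112.12.219: descend 01001110011100 ; hops seen [H3,H2,H2] ; pick H2
  add 78.112.0.0/12 -> H3 at depth 12
  Q 224.177.126.76: descend 1 ; hops seen [H3] ; pick H3
  Q 161.150.60.150: descend 10100001100101100011110010010110 ; hops seen [H3,H3] ; pick H3
  Q 78.112.1.232: descend 01001110011100 ; hops seen [H3,H2,H3] ; pick H3
  Q 78.0.0.0: descend 010011100 ; hops seen [H3,H2] ; pick H2
  add 161.150.60.128/26 -> H2 at depth 26
  add 78.115.83.240/28 -> H1 at depth 28
  Q 78.112.0.193: descend 01001110011100 ; hops seen [H3,H2,H3] ; pick H3
  add 161.0.0.0/8 -> H3 at depth 8
  del 78.115.83.240/28 (clear depth 28)
  Q 78.115.83.250: descend 01001110011100110101001111111010 ; hops seen [H3,H2,H3,H2] ; pick H2
  add 78.115.83.250/32 -> H2 at depth 32
  add 78.115.0.0/16 -> H3 at depth 16
  Q 161.6.66.141: descend 10100001 ; hops seen [H3,H3] ; pick H3
  add 161.150.60.0/24 -> H3 at depth 24

== LOOKUPS ==
["H1","H2","no-route","no-route","H1","H1","H2","H2","H2","H3","H3","H3","H2","H3","H2","H3"]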